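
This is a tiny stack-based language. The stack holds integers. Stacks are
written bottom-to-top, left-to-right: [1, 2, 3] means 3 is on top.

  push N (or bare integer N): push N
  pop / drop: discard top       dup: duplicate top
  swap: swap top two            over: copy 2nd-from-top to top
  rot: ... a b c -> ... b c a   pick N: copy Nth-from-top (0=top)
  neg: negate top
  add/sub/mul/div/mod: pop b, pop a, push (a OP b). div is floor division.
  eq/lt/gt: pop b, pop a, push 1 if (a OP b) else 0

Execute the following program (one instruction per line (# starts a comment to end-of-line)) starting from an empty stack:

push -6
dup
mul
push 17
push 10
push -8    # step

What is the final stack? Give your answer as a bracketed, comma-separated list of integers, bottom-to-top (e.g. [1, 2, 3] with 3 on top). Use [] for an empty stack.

Answer: [36, 17, 10, -8]

Derivation:
After 'push -6': [-6]
After 'dup': [-6, -6]
After 'mul': [36]
After 'push 17': [36, 17]
After 'push 10': [36, 17, 10]
After 'push -8': [36, 17, 10, -8]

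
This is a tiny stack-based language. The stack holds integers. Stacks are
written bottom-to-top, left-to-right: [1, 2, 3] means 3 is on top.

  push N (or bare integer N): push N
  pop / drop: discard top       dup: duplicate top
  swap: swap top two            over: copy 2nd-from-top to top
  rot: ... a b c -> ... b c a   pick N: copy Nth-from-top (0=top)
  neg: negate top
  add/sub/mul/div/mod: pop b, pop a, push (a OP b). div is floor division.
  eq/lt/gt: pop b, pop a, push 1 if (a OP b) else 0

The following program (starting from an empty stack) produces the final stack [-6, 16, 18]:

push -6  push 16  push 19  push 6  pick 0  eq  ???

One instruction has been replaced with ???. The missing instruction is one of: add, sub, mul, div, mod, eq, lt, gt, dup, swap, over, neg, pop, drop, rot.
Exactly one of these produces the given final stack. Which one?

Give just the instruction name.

Answer: sub

Derivation:
Stack before ???: [-6, 16, 19, 1]
Stack after ???:  [-6, 16, 18]
The instruction that transforms [-6, 16, 19, 1] -> [-6, 16, 18] is: sub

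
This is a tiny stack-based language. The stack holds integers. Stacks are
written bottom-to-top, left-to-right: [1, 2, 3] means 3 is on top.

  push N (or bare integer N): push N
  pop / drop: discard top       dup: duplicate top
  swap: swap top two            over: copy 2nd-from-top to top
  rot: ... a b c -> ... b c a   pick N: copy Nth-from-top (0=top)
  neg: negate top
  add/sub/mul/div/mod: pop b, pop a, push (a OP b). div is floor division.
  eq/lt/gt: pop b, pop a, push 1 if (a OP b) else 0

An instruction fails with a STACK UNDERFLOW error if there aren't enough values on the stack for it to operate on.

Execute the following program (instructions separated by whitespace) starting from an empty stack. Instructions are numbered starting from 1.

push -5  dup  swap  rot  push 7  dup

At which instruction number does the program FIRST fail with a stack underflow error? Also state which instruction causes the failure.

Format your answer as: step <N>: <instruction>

Step 1 ('push -5'): stack = [-5], depth = 1
Step 2 ('dup'): stack = [-5, -5], depth = 2
Step 3 ('swap'): stack = [-5, -5], depth = 2
Step 4 ('rot'): needs 3 value(s) but depth is 2 — STACK UNDERFLOW

Answer: step 4: rot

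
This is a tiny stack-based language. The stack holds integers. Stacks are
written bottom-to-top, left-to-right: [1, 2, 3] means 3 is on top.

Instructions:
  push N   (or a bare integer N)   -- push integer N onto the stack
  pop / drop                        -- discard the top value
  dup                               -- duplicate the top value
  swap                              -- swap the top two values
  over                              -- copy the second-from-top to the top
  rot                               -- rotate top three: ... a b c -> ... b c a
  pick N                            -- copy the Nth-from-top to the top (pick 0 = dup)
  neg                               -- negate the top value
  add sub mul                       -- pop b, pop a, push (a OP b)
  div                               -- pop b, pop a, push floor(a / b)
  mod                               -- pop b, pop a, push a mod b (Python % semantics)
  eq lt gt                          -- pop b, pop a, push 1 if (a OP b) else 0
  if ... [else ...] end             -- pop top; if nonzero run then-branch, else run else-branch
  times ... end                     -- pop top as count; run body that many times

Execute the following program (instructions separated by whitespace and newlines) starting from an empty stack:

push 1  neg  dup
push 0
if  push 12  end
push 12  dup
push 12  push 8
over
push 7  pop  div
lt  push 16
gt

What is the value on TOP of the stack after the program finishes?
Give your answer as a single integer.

After 'push 1': [1]
After 'neg': [-1]
After 'dup': [-1, -1]
After 'push 0': [-1, -1, 0]
After 'if': [-1, -1]
After 'push 12': [-1, -1, 12]
After 'dup': [-1, -1, 12, 12]
After 'push 12': [-1, -1, 12, 12, 12]
After 'push 8': [-1, -1, 12, 12, 12, 8]
After 'over': [-1, -1, 12, 12, 12, 8, 12]
After 'push 7': [-1, -1, 12, 12, 12, 8, 12, 7]
After 'pop': [-1, -1, 12, 12, 12, 8, 12]
After 'div': [-1, -1, 12, 12, 12, 0]
After 'lt': [-1, -1, 12, 12, 0]
After 'push 16': [-1, -1, 12, 12, 0, 16]
After 'gt': [-1, -1, 12, 12, 0]

Answer: 0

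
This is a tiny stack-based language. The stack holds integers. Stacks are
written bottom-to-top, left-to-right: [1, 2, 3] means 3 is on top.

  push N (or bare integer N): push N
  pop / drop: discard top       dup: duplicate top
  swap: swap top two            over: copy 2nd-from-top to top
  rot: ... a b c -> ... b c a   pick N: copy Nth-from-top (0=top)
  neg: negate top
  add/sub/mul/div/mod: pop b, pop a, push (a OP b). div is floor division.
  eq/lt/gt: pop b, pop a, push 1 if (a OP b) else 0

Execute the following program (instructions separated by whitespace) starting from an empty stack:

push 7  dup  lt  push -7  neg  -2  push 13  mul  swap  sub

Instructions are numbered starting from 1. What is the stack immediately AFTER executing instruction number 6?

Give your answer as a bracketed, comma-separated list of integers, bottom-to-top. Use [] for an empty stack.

Answer: [0, 7, -2]

Derivation:
Step 1 ('push 7'): [7]
Step 2 ('dup'): [7, 7]
Step 3 ('lt'): [0]
Step 4 ('push -7'): [0, -7]
Step 5 ('neg'): [0, 7]
Step 6 ('-2'): [0, 7, -2]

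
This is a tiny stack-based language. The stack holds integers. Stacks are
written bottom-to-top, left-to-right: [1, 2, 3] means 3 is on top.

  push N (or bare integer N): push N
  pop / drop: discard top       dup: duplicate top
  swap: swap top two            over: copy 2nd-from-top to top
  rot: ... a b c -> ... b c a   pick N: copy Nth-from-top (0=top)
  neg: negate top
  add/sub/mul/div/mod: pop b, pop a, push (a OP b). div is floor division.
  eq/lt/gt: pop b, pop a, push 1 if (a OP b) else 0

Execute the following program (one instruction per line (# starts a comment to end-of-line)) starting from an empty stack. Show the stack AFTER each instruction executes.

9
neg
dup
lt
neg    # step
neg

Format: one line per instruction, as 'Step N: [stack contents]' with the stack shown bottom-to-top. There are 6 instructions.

Step 1: [9]
Step 2: [-9]
Step 3: [-9, -9]
Step 4: [0]
Step 5: [0]
Step 6: [0]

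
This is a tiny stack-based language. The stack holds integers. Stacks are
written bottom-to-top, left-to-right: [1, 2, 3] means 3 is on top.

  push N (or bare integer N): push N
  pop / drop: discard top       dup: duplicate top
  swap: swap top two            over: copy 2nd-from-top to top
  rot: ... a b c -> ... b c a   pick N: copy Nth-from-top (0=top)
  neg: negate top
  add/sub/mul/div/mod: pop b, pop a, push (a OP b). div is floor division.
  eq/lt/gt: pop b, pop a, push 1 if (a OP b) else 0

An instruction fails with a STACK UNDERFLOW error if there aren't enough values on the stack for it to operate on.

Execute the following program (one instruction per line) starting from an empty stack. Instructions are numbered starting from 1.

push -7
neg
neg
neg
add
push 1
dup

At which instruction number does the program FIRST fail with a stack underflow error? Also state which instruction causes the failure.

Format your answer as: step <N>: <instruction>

Step 1 ('push -7'): stack = [-7], depth = 1
Step 2 ('neg'): stack = [7], depth = 1
Step 3 ('neg'): stack = [-7], depth = 1
Step 4 ('neg'): stack = [7], depth = 1
Step 5 ('add'): needs 2 value(s) but depth is 1 — STACK UNDERFLOW

Answer: step 5: add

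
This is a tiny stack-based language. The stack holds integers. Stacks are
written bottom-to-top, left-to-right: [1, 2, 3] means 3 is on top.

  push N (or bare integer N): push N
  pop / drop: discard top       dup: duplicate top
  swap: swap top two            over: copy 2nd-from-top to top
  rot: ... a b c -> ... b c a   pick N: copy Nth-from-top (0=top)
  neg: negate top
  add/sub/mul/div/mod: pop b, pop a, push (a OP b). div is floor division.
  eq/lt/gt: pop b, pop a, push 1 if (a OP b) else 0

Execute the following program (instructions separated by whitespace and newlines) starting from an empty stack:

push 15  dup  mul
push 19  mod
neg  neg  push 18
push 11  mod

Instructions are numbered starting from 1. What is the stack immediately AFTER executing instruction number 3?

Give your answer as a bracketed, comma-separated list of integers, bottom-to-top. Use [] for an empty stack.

Answer: [225]

Derivation:
Step 1 ('push 15'): [15]
Step 2 ('dup'): [15, 15]
Step 3 ('mul'): [225]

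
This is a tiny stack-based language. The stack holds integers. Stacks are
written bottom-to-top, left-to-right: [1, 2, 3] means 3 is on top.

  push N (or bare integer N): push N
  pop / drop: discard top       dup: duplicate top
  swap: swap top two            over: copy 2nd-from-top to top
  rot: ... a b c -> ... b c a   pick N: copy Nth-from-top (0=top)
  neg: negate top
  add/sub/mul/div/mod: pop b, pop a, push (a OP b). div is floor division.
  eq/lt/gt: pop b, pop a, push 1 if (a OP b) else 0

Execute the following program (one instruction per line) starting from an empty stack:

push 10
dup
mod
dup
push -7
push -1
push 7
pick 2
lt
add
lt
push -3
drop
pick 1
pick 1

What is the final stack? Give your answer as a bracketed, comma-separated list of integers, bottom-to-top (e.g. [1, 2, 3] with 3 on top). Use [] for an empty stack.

After 'push 10': [10]
After 'dup': [10, 10]
After 'mod': [0]
After 'dup': [0, 0]
After 'push -7': [0, 0, -7]
After 'push -1': [0, 0, -7, -1]
After 'push 7': [0, 0, -7, -1, 7]
After 'pick 2': [0, 0, -7, -1, 7, -7]
After 'lt': [0, 0, -7, -1, 0]
After 'add': [0, 0, -7, -1]
After 'lt': [0, 0, 1]
After 'push -3': [0, 0, 1, -3]
After 'drop': [0, 0, 1]
After 'pick 1': [0, 0, 1, 0]
After 'pick 1': [0, 0, 1, 0, 1]

Answer: [0, 0, 1, 0, 1]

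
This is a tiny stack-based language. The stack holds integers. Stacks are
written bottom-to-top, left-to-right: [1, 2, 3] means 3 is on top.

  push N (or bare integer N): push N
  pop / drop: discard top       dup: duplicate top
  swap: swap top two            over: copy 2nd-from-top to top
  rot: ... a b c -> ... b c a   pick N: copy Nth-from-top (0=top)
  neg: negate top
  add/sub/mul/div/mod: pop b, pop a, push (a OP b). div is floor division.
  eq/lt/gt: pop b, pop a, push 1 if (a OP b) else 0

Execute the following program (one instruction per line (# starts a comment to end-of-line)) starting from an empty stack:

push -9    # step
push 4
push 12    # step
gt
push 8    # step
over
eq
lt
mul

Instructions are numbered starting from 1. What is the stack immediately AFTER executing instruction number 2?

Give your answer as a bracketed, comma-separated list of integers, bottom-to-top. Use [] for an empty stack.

Answer: [-9, 4]

Derivation:
Step 1 ('push -9'): [-9]
Step 2 ('push 4'): [-9, 4]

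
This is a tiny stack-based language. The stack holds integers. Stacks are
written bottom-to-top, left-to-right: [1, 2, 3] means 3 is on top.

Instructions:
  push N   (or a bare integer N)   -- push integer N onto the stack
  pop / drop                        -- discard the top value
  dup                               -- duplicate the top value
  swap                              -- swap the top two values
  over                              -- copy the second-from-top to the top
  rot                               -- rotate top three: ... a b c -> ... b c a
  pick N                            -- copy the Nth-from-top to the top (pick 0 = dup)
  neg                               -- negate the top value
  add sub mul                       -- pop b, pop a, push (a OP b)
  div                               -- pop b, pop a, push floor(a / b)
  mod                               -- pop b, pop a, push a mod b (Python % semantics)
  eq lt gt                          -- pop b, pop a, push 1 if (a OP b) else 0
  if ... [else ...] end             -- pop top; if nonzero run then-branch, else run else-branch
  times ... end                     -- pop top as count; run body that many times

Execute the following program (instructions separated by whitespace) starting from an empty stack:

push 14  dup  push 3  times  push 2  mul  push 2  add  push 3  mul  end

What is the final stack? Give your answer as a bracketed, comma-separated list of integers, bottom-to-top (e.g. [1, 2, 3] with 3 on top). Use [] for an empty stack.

Answer: [14, 3282]

Derivation:
After 'push 14': [14]
After 'dup': [14, 14]
After 'push 3': [14, 14, 3]
After 'times': [14, 14]
After 'push 2': [14, 14, 2]
After 'mul': [14, 28]
After 'push 2': [14, 28, 2]
After 'add': [14, 30]
After 'push 3': [14, 30, 3]
After 'mul': [14, 90]
After 'push 2': [14, 90, 2]
After 'mul': [14, 180]
After 'push 2': [14, 180, 2]
After 'add': [14, 182]
After 'push 3': [14, 182, 3]
After 'mul': [14, 546]
After 'push 2': [14, 546, 2]
After 'mul': [14, 1092]
After 'push 2': [14, 1092, 2]
After 'add': [14, 1094]
After 'push 3': [14, 1094, 3]
After 'mul': [14, 3282]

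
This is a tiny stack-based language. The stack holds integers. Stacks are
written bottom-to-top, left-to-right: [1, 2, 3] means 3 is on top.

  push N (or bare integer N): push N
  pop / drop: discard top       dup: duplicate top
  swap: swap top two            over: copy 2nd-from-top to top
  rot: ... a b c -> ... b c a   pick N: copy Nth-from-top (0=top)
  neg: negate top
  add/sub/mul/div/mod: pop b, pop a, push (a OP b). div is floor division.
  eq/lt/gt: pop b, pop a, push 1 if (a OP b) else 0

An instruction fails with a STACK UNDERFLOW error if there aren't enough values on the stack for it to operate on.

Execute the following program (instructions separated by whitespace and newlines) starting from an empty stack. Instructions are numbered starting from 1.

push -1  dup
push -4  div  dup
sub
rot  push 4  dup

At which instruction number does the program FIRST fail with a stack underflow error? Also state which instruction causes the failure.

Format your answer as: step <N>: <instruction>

Step 1 ('push -1'): stack = [-1], depth = 1
Step 2 ('dup'): stack = [-1, -1], depth = 2
Step 3 ('push -4'): stack = [-1, -1, -4], depth = 3
Step 4 ('div'): stack = [-1, 0], depth = 2
Step 5 ('dup'): stack = [-1, 0, 0], depth = 3
Step 6 ('sub'): stack = [-1, 0], depth = 2
Step 7 ('rot'): needs 3 value(s) but depth is 2 — STACK UNDERFLOW

Answer: step 7: rot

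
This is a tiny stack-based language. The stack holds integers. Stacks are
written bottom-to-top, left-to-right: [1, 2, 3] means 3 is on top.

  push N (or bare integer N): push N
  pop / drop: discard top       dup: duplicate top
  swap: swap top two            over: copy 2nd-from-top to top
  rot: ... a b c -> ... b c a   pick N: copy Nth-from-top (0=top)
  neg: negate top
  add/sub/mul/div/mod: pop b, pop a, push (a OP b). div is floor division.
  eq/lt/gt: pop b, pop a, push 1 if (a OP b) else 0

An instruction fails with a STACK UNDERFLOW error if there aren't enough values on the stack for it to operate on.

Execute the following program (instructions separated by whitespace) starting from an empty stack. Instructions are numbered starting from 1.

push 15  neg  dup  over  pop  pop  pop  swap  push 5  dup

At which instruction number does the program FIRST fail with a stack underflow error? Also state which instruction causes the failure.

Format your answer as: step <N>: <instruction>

Step 1 ('push 15'): stack = [15], depth = 1
Step 2 ('neg'): stack = [-15], depth = 1
Step 3 ('dup'): stack = [-15, -15], depth = 2
Step 4 ('over'): stack = [-15, -15, -15], depth = 3
Step 5 ('pop'): stack = [-15, -15], depth = 2
Step 6 ('pop'): stack = [-15], depth = 1
Step 7 ('pop'): stack = [], depth = 0
Step 8 ('swap'): needs 2 value(s) but depth is 0 — STACK UNDERFLOW

Answer: step 8: swap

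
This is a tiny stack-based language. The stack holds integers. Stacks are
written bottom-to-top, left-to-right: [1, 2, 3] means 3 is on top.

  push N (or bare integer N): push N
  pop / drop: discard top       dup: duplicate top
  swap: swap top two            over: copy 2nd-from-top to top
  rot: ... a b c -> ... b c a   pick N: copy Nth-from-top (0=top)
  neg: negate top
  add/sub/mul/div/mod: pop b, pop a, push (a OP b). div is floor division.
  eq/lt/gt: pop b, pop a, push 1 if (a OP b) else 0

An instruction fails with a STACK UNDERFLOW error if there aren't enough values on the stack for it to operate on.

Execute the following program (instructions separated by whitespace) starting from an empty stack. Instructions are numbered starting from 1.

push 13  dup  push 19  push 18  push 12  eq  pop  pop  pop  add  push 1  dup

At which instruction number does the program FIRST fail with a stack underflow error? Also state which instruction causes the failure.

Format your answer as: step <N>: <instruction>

Answer: step 10: add

Derivation:
Step 1 ('push 13'): stack = [13], depth = 1
Step 2 ('dup'): stack = [13, 13], depth = 2
Step 3 ('push 19'): stack = [13, 13, 19], depth = 3
Step 4 ('push 18'): stack = [13, 13, 19, 18], depth = 4
Step 5 ('push 12'): stack = [13, 13, 19, 18, 12], depth = 5
Step 6 ('eq'): stack = [13, 13, 19, 0], depth = 4
Step 7 ('pop'): stack = [13, 13, 19], depth = 3
Step 8 ('pop'): stack = [13, 13], depth = 2
Step 9 ('pop'): stack = [13], depth = 1
Step 10 ('add'): needs 2 value(s) but depth is 1 — STACK UNDERFLOW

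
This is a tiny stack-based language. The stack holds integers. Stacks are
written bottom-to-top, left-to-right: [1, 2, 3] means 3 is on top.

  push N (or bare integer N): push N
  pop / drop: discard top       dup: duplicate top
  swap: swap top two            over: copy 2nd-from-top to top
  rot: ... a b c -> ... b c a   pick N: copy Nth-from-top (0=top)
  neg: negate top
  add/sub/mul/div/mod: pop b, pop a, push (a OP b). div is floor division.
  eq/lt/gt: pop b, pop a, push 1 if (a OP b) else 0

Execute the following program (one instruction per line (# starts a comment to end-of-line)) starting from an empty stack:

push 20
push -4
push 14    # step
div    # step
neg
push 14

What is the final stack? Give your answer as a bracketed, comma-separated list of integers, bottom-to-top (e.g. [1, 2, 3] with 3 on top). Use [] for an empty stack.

After 'push 20': [20]
After 'push -4': [20, -4]
After 'push 14': [20, -4, 14]
After 'div': [20, -1]
After 'neg': [20, 1]
After 'push 14': [20, 1, 14]

Answer: [20, 1, 14]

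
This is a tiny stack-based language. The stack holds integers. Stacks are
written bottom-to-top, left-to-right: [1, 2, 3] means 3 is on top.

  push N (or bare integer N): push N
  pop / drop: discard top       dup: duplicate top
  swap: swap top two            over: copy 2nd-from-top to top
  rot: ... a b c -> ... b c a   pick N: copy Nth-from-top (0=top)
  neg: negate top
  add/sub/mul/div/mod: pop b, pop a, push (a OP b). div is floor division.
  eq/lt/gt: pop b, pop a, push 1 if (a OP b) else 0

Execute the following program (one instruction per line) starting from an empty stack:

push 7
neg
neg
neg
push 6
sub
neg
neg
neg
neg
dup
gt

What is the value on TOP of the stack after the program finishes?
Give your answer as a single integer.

Answer: 0

Derivation:
After 'push 7': [7]
After 'neg': [-7]
After 'neg': [7]
After 'neg': [-7]
After 'push 6': [-7, 6]
After 'sub': [-13]
After 'neg': [13]
After 'neg': [-13]
After 'neg': [13]
After 'neg': [-13]
After 'dup': [-13, -13]
After 'gt': [0]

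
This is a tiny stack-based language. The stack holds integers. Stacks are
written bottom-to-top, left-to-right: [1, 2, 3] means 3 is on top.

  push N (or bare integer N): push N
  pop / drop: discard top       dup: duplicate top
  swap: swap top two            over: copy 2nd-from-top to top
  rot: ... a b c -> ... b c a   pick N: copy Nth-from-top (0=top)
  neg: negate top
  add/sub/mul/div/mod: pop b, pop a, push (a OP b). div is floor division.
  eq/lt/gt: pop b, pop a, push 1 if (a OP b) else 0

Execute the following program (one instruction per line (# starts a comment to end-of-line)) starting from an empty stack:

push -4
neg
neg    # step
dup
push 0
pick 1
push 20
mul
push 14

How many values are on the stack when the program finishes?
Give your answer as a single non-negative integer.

Answer: 5

Derivation:
After 'push -4': stack = [-4] (depth 1)
After 'neg': stack = [4] (depth 1)
After 'neg': stack = [-4] (depth 1)
After 'dup': stack = [-4, -4] (depth 2)
After 'push 0': stack = [-4, -4, 0] (depth 3)
After 'pick 1': stack = [-4, -4, 0, -4] (depth 4)
After 'push 20': stack = [-4, -4, 0, -4, 20] (depth 5)
After 'mul': stack = [-4, -4, 0, -80] (depth 4)
After 'push 14': stack = [-4, -4, 0, -80, 14] (depth 5)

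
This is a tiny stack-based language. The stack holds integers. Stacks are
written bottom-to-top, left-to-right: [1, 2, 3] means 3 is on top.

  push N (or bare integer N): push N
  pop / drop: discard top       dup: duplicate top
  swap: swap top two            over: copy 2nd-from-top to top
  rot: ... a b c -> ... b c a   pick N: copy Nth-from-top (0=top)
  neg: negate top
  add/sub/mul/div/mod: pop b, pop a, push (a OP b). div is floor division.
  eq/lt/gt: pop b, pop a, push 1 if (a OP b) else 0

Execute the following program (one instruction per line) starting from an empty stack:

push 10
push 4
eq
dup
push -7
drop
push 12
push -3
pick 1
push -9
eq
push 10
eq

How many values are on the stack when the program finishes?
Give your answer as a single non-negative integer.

After 'push 10': stack = [10] (depth 1)
After 'push 4': stack = [10, 4] (depth 2)
After 'eq': stack = [0] (depth 1)
After 'dup': stack = [0, 0] (depth 2)
After 'push -7': stack = [0, 0, -7] (depth 3)
After 'drop': stack = [0, 0] (depth 2)
After 'push 12': stack = [0, 0, 12] (depth 3)
After 'push -3': stack = [0, 0, 12, -3] (depth 4)
After 'pick 1': stack = [0, 0, 12, -3, 12] (depth 5)
After 'push -9': stack = [0, 0, 12, -3, 12, -9] (depth 6)
After 'eq': stack = [0, 0, 12, -3, 0] (depth 5)
After 'push 10': stack = [0, 0, 12, -3, 0, 10] (depth 6)
After 'eq': stack = [0, 0, 12, -3, 0] (depth 5)

Answer: 5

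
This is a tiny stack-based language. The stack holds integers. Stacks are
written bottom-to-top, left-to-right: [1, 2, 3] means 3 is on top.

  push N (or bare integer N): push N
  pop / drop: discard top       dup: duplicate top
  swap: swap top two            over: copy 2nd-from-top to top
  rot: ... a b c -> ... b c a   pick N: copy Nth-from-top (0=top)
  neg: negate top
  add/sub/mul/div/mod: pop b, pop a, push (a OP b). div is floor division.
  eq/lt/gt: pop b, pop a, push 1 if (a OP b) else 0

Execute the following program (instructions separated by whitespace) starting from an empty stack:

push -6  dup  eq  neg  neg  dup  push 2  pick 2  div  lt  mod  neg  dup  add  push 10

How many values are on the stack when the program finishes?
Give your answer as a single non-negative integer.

After 'push -6': stack = [-6] (depth 1)
After 'dup': stack = [-6, -6] (depth 2)
After 'eq': stack = [1] (depth 1)
After 'neg': stack = [-1] (depth 1)
After 'neg': stack = [1] (depth 1)
After 'dup': stack = [1, 1] (depth 2)
After 'push 2': stack = [1, 1, 2] (depth 3)
After 'pick 2': stack = [1, 1, 2, 1] (depth 4)
After 'div': stack = [1, 1, 2] (depth 3)
After 'lt': stack = [1, 1] (depth 2)
After 'mod': stack = [0] (depth 1)
After 'neg': stack = [0] (depth 1)
After 'dup': stack = [0, 0] (depth 2)
After 'add': stack = [0] (depth 1)
After 'push 10': stack = [0, 10] (depth 2)

Answer: 2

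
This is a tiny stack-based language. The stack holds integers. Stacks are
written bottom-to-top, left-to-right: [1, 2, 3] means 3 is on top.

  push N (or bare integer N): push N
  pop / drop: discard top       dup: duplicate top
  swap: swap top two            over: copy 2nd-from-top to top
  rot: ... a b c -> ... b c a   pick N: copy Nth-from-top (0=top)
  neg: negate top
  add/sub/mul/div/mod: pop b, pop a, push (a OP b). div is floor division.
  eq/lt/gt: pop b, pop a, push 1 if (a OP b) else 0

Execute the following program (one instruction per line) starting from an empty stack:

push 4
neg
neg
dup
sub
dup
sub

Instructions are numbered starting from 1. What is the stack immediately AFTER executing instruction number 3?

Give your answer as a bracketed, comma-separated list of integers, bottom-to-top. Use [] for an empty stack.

Step 1 ('push 4'): [4]
Step 2 ('neg'): [-4]
Step 3 ('neg'): [4]

Answer: [4]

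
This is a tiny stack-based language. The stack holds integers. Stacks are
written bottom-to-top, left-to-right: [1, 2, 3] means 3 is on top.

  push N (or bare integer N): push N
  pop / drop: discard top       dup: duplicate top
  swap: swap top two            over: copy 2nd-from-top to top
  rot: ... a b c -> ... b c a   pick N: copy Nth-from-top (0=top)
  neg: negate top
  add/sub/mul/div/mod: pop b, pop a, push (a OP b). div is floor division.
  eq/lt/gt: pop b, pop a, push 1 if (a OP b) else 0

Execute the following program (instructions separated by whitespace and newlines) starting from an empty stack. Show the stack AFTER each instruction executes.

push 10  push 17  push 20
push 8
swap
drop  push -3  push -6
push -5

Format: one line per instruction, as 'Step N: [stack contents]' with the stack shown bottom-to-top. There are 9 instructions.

Step 1: [10]
Step 2: [10, 17]
Step 3: [10, 17, 20]
Step 4: [10, 17, 20, 8]
Step 5: [10, 17, 8, 20]
Step 6: [10, 17, 8]
Step 7: [10, 17, 8, -3]
Step 8: [10, 17, 8, -3, -6]
Step 9: [10, 17, 8, -3, -6, -5]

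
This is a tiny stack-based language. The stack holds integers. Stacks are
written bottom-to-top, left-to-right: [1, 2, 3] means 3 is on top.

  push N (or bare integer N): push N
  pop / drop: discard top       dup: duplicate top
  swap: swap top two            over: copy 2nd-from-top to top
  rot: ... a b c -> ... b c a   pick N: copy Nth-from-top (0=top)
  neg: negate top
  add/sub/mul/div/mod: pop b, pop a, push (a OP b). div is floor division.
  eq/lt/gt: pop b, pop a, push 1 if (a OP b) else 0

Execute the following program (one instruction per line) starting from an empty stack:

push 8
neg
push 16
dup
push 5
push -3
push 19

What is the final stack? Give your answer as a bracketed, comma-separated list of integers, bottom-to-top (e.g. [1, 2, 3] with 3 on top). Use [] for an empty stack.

After 'push 8': [8]
After 'neg': [-8]
After 'push 16': [-8, 16]
After 'dup': [-8, 16, 16]
After 'push 5': [-8, 16, 16, 5]
After 'push -3': [-8, 16, 16, 5, -3]
After 'push 19': [-8, 16, 16, 5, -3, 19]

Answer: [-8, 16, 16, 5, -3, 19]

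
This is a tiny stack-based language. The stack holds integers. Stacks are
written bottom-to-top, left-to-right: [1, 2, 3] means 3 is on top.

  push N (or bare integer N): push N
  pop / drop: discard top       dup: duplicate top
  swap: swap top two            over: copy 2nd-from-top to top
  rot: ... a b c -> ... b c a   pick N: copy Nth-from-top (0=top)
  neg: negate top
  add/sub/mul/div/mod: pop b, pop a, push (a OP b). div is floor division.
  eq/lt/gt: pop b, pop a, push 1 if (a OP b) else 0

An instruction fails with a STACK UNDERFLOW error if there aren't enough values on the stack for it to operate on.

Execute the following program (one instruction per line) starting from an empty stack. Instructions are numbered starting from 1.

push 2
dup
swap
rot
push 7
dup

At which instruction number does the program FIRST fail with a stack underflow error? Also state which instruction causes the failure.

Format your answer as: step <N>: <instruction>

Step 1 ('push 2'): stack = [2], depth = 1
Step 2 ('dup'): stack = [2, 2], depth = 2
Step 3 ('swap'): stack = [2, 2], depth = 2
Step 4 ('rot'): needs 3 value(s) but depth is 2 — STACK UNDERFLOW

Answer: step 4: rot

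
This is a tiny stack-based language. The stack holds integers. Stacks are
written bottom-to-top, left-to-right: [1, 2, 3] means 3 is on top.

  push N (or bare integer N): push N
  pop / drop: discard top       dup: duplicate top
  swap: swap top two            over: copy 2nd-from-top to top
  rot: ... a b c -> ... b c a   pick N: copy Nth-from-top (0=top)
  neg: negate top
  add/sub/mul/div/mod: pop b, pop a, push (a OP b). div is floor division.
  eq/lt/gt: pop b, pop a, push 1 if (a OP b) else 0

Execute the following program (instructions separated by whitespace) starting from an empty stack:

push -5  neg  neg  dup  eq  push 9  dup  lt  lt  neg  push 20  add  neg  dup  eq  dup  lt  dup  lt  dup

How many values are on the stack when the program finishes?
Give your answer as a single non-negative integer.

After 'push -5': stack = [-5] (depth 1)
After 'neg': stack = [5] (depth 1)
After 'neg': stack = [-5] (depth 1)
After 'dup': stack = [-5, -5] (depth 2)
After 'eq': stack = [1] (depth 1)
After 'push 9': stack = [1, 9] (depth 2)
After 'dup': stack = [1, 9, 9] (depth 3)
After 'lt': stack = [1, 0] (depth 2)
After 'lt': stack = [0] (depth 1)
After 'neg': stack = [0] (depth 1)
After 'push 20': stack = [0, 20] (depth 2)
After 'add': stack = [20] (depth 1)
After 'neg': stack = [-20] (depth 1)
After 'dup': stack = [-20, -20] (depth 2)
After 'eq': stack = [1] (depth 1)
After 'dup': stack = [1, 1] (depth 2)
After 'lt': stack = [0] (depth 1)
After 'dup': stack = [0, 0] (depth 2)
After 'lt': stack = [0] (depth 1)
After 'dup': stack = [0, 0] (depth 2)

Answer: 2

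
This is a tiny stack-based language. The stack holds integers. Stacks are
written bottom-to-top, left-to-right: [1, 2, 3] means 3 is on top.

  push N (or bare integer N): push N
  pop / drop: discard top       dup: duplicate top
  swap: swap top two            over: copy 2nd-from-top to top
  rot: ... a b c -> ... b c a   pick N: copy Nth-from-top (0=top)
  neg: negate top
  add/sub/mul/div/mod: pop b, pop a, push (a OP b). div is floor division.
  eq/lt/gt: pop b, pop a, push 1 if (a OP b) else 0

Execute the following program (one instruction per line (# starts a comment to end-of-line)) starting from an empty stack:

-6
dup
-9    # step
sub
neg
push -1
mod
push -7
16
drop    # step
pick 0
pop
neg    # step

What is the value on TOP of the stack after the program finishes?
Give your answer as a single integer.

After 'push -6': [-6]
After 'dup': [-6, -6]
After 'push -9': [-6, -6, -9]
After 'sub': [-6, 3]
After 'neg': [-6, -3]
After 'push -1': [-6, -3, -1]
After 'mod': [-6, 0]
After 'push -7': [-6, 0, -7]
After 'push 16': [-6, 0, -7, 16]
After 'drop': [-6, 0, -7]
After 'pick 0': [-6, 0, -7, -7]
After 'pop': [-6, 0, -7]
After 'neg': [-6, 0, 7]

Answer: 7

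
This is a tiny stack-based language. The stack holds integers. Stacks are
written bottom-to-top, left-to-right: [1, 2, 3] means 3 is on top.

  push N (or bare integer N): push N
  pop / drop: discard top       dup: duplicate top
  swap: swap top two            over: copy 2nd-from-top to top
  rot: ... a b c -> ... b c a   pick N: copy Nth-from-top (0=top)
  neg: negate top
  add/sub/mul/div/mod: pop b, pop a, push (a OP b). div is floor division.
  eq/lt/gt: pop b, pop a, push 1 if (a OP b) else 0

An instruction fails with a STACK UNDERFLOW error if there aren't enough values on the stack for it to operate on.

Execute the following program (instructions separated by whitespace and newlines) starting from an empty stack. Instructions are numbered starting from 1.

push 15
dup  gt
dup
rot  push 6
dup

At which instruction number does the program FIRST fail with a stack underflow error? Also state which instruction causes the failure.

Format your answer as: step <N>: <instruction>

Answer: step 5: rot

Derivation:
Step 1 ('push 15'): stack = [15], depth = 1
Step 2 ('dup'): stack = [15, 15], depth = 2
Step 3 ('gt'): stack = [0], depth = 1
Step 4 ('dup'): stack = [0, 0], depth = 2
Step 5 ('rot'): needs 3 value(s) but depth is 2 — STACK UNDERFLOW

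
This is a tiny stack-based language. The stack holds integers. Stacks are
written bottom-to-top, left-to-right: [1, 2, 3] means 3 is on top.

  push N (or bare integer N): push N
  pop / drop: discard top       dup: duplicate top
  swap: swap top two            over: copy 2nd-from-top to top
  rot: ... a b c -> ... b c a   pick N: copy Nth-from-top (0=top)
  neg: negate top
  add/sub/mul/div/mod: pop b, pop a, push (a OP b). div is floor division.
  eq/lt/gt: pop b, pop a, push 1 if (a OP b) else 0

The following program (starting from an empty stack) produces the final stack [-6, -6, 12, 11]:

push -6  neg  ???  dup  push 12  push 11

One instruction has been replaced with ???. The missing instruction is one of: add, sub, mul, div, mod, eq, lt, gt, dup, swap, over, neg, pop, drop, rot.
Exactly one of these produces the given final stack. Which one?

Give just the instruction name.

Answer: neg

Derivation:
Stack before ???: [6]
Stack after ???:  [-6]
The instruction that transforms [6] -> [-6] is: neg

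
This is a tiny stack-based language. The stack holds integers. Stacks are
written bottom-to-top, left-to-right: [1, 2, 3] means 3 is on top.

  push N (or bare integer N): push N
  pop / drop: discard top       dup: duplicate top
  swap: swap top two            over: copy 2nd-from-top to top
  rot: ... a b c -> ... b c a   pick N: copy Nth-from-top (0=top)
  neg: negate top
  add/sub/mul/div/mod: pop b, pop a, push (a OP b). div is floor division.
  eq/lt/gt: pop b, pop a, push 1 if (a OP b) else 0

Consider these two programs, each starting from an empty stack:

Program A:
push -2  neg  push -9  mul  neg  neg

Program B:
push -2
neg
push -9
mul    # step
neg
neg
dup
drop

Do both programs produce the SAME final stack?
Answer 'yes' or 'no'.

Program A trace:
  After 'push -2': [-2]
  After 'neg': [2]
  After 'push -9': [2, -9]
  After 'mul': [-18]
  After 'neg': [18]
  After 'neg': [-18]
Program A final stack: [-18]

Program B trace:
  After 'push -2': [-2]
  After 'neg': [2]
  After 'push -9': [2, -9]
  After 'mul': [-18]
  After 'neg': [18]
  After 'neg': [-18]
  After 'dup': [-18, -18]
  After 'drop': [-18]
Program B final stack: [-18]
Same: yes

Answer: yes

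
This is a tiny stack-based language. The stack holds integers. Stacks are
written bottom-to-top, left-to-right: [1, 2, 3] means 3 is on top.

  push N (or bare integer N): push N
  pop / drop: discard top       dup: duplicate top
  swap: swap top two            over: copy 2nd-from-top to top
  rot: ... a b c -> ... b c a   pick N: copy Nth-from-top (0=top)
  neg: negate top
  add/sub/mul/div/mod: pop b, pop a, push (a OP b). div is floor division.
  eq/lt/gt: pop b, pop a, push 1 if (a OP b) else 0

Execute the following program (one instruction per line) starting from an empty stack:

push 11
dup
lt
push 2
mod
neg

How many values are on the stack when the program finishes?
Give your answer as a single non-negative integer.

Answer: 1

Derivation:
After 'push 11': stack = [11] (depth 1)
After 'dup': stack = [11, 11] (depth 2)
After 'lt': stack = [0] (depth 1)
After 'push 2': stack = [0, 2] (depth 2)
After 'mod': stack = [0] (depth 1)
After 'neg': stack = [0] (depth 1)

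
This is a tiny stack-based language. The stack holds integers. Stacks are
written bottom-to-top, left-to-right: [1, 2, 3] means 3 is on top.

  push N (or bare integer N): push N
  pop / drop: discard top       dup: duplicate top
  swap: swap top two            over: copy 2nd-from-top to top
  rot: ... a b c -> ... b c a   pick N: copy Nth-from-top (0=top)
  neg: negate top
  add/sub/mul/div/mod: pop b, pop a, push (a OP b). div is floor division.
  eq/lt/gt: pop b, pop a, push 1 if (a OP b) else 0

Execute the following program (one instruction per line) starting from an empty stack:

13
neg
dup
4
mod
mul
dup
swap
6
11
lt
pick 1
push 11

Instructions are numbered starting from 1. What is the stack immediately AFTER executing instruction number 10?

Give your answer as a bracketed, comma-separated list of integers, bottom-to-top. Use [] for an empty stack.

Step 1 ('13'): [13]
Step 2 ('neg'): [-13]
Step 3 ('dup'): [-13, -13]
Step 4 ('4'): [-13, -13, 4]
Step 5 ('mod'): [-13, 3]
Step 6 ('mul'): [-39]
Step 7 ('dup'): [-39, -39]
Step 8 ('swap'): [-39, -39]
Step 9 ('6'): [-39, -39, 6]
Step 10 ('11'): [-39, -39, 6, 11]

Answer: [-39, -39, 6, 11]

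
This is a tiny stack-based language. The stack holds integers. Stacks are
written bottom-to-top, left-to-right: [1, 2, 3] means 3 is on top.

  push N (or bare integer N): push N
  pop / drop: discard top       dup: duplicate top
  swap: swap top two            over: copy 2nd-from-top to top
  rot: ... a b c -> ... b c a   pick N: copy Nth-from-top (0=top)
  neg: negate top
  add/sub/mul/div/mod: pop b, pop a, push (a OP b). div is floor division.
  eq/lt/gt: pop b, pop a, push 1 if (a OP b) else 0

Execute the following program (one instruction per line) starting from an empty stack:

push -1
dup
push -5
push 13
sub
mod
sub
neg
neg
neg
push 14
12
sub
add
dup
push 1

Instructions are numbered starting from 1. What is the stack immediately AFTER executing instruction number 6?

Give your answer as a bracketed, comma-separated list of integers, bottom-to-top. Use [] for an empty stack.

Step 1 ('push -1'): [-1]
Step 2 ('dup'): [-1, -1]
Step 3 ('push -5'): [-1, -1, -5]
Step 4 ('push 13'): [-1, -1, -5, 13]
Step 5 ('sub'): [-1, -1, -18]
Step 6 ('mod'): [-1, -1]

Answer: [-1, -1]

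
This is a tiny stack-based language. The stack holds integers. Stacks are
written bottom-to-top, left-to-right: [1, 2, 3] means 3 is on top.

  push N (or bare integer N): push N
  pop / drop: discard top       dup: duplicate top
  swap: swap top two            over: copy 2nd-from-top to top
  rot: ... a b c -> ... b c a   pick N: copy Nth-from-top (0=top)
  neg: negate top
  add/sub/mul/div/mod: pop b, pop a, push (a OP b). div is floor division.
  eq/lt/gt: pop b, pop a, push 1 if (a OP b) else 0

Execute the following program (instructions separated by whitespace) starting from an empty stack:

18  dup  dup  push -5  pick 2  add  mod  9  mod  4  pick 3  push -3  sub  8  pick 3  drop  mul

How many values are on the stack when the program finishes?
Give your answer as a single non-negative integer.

Answer: 5

Derivation:
After 'push 18': stack = [18] (depth 1)
After 'dup': stack = [18, 18] (depth 2)
After 'dup': stack = [18, 18, 18] (depth 3)
After 'push -5': stack = [18, 18, 18, -5] (depth 4)
After 'pick 2': stack = [18, 18, 18, -5, 18] (depth 5)
After 'add': stack = [18, 18, 18, 13] (depth 4)
After 'mod': stack = [18, 18, 5] (depth 3)
After 'push 9': stack = [18, 18, 5, 9] (depth 4)
After 'mod': stack = [18, 18, 5] (depth 3)
After 'push 4': stack = [18, 18, 5, 4] (depth 4)
After 'pick 3': stack = [18, 18, 5, 4, 18] (depth 5)
After 'push -3': stack = [18, 18, 5, 4, 18, -3] (depth 6)
After 'sub': stack = [18, 18, 5, 4, 21] (depth 5)
After 'push 8': stack = [18, 18, 5, 4, 21, 8] (depth 6)
After 'pick 3': stack = [18, 18, 5, 4, 21, 8, 5] (depth 7)
After 'drop': stack = [18, 18, 5, 4, 21, 8] (depth 6)
After 'mul': stack = [18, 18, 5, 4, 168] (depth 5)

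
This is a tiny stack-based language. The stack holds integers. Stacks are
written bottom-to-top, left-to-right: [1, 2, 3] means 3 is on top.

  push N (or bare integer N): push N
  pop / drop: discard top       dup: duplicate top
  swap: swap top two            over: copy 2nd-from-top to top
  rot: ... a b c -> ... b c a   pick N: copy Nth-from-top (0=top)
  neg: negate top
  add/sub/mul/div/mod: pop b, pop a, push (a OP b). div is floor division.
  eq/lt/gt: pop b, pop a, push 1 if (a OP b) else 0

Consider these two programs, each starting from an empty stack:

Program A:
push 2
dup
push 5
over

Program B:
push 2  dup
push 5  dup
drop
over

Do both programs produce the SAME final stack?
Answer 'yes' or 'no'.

Answer: yes

Derivation:
Program A trace:
  After 'push 2': [2]
  After 'dup': [2, 2]
  After 'push 5': [2, 2, 5]
  After 'over': [2, 2, 5, 2]
Program A final stack: [2, 2, 5, 2]

Program B trace:
  After 'push 2': [2]
  After 'dup': [2, 2]
  After 'push 5': [2, 2, 5]
  After 'dup': [2, 2, 5, 5]
  After 'drop': [2, 2, 5]
  After 'over': [2, 2, 5, 2]
Program B final stack: [2, 2, 5, 2]
Same: yes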